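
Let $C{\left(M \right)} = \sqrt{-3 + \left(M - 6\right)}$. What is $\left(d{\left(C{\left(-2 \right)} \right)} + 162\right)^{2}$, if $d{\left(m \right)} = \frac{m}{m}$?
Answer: $26569$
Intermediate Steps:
$C{\left(M \right)} = \sqrt{-9 + M}$ ($C{\left(M \right)} = \sqrt{-3 + \left(M - 6\right)} = \sqrt{-3 + \left(-6 + M\right)} = \sqrt{-9 + M}$)
$d{\left(m \right)} = 1$
$\left(d{\left(C{\left(-2 \right)} \right)} + 162\right)^{2} = \left(1 + 162\right)^{2} = 163^{2} = 26569$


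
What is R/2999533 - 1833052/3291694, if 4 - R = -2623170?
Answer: 1568193076020/4936772389451 ≈ 0.31766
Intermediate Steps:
R = 2623174 (R = 4 - 1*(-2623170) = 4 + 2623170 = 2623174)
R/2999533 - 1833052/3291694 = 2623174/2999533 - 1833052/3291694 = 2623174*(1/2999533) - 1833052*1/3291694 = 2623174/2999533 - 916526/1645847 = 1568193076020/4936772389451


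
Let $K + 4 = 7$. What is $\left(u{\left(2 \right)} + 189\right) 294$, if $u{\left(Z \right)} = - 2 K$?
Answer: $53802$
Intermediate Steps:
$K = 3$ ($K = -4 + 7 = 3$)
$u{\left(Z \right)} = -6$ ($u{\left(Z \right)} = \left(-2\right) 3 = -6$)
$\left(u{\left(2 \right)} + 189\right) 294 = \left(-6 + 189\right) 294 = 183 \cdot 294 = 53802$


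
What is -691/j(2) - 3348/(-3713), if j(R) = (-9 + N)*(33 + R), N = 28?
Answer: -339263/2469145 ≈ -0.13740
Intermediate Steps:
j(R) = 627 + 19*R (j(R) = (-9 + 28)*(33 + R) = 19*(33 + R) = 627 + 19*R)
-691/j(2) - 3348/(-3713) = -691/(627 + 19*2) - 3348/(-3713) = -691/(627 + 38) - 3348*(-1/3713) = -691/665 + 3348/3713 = -339263/2469145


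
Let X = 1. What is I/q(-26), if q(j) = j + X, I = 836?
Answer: -836/25 ≈ -33.440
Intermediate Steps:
q(j) = 1 + j (q(j) = j + 1 = 1 + j)
I/q(-26) = 836/(1 - 26) = 836/(-25) = 836*(-1/25) = -836/25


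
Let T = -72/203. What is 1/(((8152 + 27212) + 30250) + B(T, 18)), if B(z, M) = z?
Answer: 203/13319570 ≈ 1.5241e-5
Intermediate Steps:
T = -72/203 (T = -72*1/203 = -72/203 ≈ -0.35468)
1/(((8152 + 27212) + 30250) + B(T, 18)) = 1/(((8152 + 27212) + 30250) - 72/203) = 1/((35364 + 30250) - 72/203) = 1/(65614 - 72/203) = 1/(13319570/203) = 203/13319570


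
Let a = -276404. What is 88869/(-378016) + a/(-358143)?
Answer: 72657324197/135383784288 ≈ 0.53668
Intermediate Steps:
88869/(-378016) + a/(-358143) = 88869/(-378016) - 276404/(-358143) = 88869*(-1/378016) - 276404*(-1/358143) = -88869/378016 + 276404/358143 = 72657324197/135383784288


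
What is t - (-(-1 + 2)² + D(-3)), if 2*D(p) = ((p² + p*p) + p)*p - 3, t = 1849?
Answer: 1874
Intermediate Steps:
D(p) = -3/2 + p*(p + 2*p²)/2 (D(p) = (((p² + p*p) + p)*p - 3)/2 = (((p² + p²) + p)*p - 3)/2 = ((2*p² + p)*p - 3)/2 = ((p + 2*p²)*p - 3)/2 = (p*(p + 2*p²) - 3)/2 = (-3 + p*(p + 2*p²))/2 = -3/2 + p*(p + 2*p²)/2)
t - (-(-1 + 2)² + D(-3)) = 1849 - (-(-1 + 2)² + (-3/2 + (-3)³ + (½)*(-3)²)) = 1849 - (-1*1² + (-3/2 - 27 + (½)*9)) = 1849 - (-1*1 + (-3/2 - 27 + 9/2)) = 1849 - (-1 - 24) = 1849 - 1*(-25) = 1849 + 25 = 1874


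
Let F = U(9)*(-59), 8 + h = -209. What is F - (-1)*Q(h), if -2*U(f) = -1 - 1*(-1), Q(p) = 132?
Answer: 132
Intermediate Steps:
h = -217 (h = -8 - 209 = -217)
U(f) = 0 (U(f) = -(-1 - 1*(-1))/2 = -(-1 + 1)/2 = -1/2*0 = 0)
F = 0 (F = 0*(-59) = 0)
F - (-1)*Q(h) = 0 - (-1)*132 = 0 - 1*(-132) = 0 + 132 = 132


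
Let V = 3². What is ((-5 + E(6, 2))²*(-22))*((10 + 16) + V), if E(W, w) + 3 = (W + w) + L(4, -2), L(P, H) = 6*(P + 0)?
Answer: -443520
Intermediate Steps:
L(P, H) = 6*P
E(W, w) = 21 + W + w (E(W, w) = -3 + ((W + w) + 6*4) = -3 + ((W + w) + 24) = -3 + (24 + W + w) = 21 + W + w)
V = 9
((-5 + E(6, 2))²*(-22))*((10 + 16) + V) = ((-5 + (21 + 6 + 2))²*(-22))*((10 + 16) + 9) = ((-5 + 29)²*(-22))*(26 + 9) = (24²*(-22))*35 = (576*(-22))*35 = -12672*35 = -443520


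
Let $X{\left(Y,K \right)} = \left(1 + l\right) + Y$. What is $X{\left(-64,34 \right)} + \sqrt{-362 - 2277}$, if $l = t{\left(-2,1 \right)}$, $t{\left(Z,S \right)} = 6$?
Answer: $-57 + i \sqrt{2639} \approx -57.0 + 51.371 i$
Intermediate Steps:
$l = 6$
$X{\left(Y,K \right)} = 7 + Y$ ($X{\left(Y,K \right)} = \left(1 + 6\right) + Y = 7 + Y$)
$X{\left(-64,34 \right)} + \sqrt{-362 - 2277} = \left(7 - 64\right) + \sqrt{-362 - 2277} = -57 + \sqrt{-2639} = -57 + i \sqrt{2639}$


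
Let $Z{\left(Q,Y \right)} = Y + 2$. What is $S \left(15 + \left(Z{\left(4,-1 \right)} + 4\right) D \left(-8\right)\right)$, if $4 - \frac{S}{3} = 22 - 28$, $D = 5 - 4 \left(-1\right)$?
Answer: $-10350$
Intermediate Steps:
$D = 9$ ($D = 5 - -4 = 5 + 4 = 9$)
$Z{\left(Q,Y \right)} = 2 + Y$
$S = 30$ ($S = 12 - 3 \left(22 - 28\right) = 12 - -18 = 12 + 18 = 30$)
$S \left(15 + \left(Z{\left(4,-1 \right)} + 4\right) D \left(-8\right)\right) = 30 \left(15 + \left(\left(2 - 1\right) + 4\right) 9 \left(-8\right)\right) = 30 \left(15 + \left(1 + 4\right) 9 \left(-8\right)\right) = 30 \left(15 + 5 \cdot 9 \left(-8\right)\right) = 30 \left(15 + 45 \left(-8\right)\right) = 30 \left(15 - 360\right) = 30 \left(-345\right) = -10350$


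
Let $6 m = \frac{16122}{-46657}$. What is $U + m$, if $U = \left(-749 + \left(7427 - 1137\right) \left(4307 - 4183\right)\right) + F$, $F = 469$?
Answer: $\frac{36377527073}{46657} \approx 7.7968 \cdot 10^{5}$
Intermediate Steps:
$m = - \frac{2687}{46657}$ ($m = \frac{16122 \frac{1}{-46657}}{6} = \frac{16122 \left(- \frac{1}{46657}\right)}{6} = \frac{1}{6} \left(- \frac{16122}{46657}\right) = - \frac{2687}{46657} \approx -0.05759$)
$U = 779680$ ($U = \left(-749 + \left(7427 - 1137\right) \left(4307 - 4183\right)\right) + 469 = \left(-749 + 6290 \cdot 124\right) + 469 = \left(-749 + 779960\right) + 469 = 779211 + 469 = 779680$)
$U + m = 779680 - \frac{2687}{46657} = \frac{36377527073}{46657}$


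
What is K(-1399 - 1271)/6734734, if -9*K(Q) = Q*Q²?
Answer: 1057453500/3367367 ≈ 314.03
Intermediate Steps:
K(Q) = -Q³/9 (K(Q) = -Q*Q²/9 = -Q³/9)
K(-1399 - 1271)/6734734 = -(-1399 - 1271)³/9/6734734 = -⅑*(-2670)³*(1/6734734) = -⅑*(-19034163000)*(1/6734734) = 2114907000*(1/6734734) = 1057453500/3367367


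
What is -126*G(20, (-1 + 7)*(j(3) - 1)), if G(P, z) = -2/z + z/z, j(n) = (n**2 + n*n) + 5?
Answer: -1365/11 ≈ -124.09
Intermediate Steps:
j(n) = 5 + 2*n**2 (j(n) = (n**2 + n**2) + 5 = 2*n**2 + 5 = 5 + 2*n**2)
G(P, z) = 1 - 2/z (G(P, z) = -2/z + 1 = 1 - 2/z)
-126*G(20, (-1 + 7)*(j(3) - 1)) = -126*(-2 + (-1 + 7)*((5 + 2*3**2) - 1))/((-1 + 7)*((5 + 2*3**2) - 1)) = -126*(-2 + 6*((5 + 2*9) - 1))/(6*((5 + 2*9) - 1)) = -126*(-2 + 6*((5 + 18) - 1))/(6*((5 + 18) - 1)) = -126*(-2 + 6*(23 - 1))/(6*(23 - 1)) = -126*(-2 + 6*22)/(6*22) = -126*(-2 + 132)/132 = -21*130/22 = -126*65/66 = -1365/11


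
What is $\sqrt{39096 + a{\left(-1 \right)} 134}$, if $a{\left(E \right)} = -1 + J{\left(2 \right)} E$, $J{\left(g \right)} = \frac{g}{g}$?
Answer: $2 \sqrt{9707} \approx 197.05$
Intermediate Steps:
$J{\left(g \right)} = 1$
$a{\left(E \right)} = -1 + E$ ($a{\left(E \right)} = -1 + 1 E = -1 + E$)
$\sqrt{39096 + a{\left(-1 \right)} 134} = \sqrt{39096 + \left(-1 - 1\right) 134} = \sqrt{39096 - 268} = \sqrt{38828} = 2 \sqrt{9707}$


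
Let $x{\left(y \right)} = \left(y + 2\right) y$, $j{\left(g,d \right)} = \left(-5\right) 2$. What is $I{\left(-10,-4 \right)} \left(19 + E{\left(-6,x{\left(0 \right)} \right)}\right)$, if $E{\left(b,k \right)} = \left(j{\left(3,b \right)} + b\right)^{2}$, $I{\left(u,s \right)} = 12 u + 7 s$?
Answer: $-40700$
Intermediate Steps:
$j{\left(g,d \right)} = -10$
$I{\left(u,s \right)} = 7 s + 12 u$
$x{\left(y \right)} = y \left(2 + y\right)$ ($x{\left(y \right)} = \left(2 + y\right) y = y \left(2 + y\right)$)
$E{\left(b,k \right)} = \left(-10 + b\right)^{2}$
$I{\left(-10,-4 \right)} \left(19 + E{\left(-6,x{\left(0 \right)} \right)}\right) = \left(7 \left(-4\right) + 12 \left(-10\right)\right) \left(19 + \left(-10 - 6\right)^{2}\right) = \left(-28 - 120\right) \left(19 + \left(-16\right)^{2}\right) = - 148 \left(19 + 256\right) = \left(-148\right) 275 = -40700$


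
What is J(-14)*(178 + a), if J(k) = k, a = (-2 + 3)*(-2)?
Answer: -2464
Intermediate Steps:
a = -2 (a = 1*(-2) = -2)
J(-14)*(178 + a) = -14*(178 - 2) = -14*176 = -2464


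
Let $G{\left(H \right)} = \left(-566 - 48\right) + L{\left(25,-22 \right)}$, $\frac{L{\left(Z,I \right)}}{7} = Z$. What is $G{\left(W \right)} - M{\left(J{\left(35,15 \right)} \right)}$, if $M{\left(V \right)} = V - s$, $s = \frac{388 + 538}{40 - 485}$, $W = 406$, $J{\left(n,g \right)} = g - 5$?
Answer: $- \frac{200731}{445} \approx -451.08$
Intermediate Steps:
$L{\left(Z,I \right)} = 7 Z$
$J{\left(n,g \right)} = -5 + g$
$s = - \frac{926}{445}$ ($s = \frac{926}{-445} = 926 \left(- \frac{1}{445}\right) = - \frac{926}{445} \approx -2.0809$)
$G{\left(H \right)} = -439$ ($G{\left(H \right)} = \left(-566 - 48\right) + 7 \cdot 25 = -614 + 175 = -439$)
$M{\left(V \right)} = \frac{926}{445} + V$ ($M{\left(V \right)} = V - - \frac{926}{445} = V + \frac{926}{445} = \frac{926}{445} + V$)
$G{\left(W \right)} - M{\left(J{\left(35,15 \right)} \right)} = -439 - \left(\frac{926}{445} + \left(-5 + 15\right)\right) = -439 - \left(\frac{926}{445} + 10\right) = -439 - \frac{5376}{445} = - \frac{200731}{445}$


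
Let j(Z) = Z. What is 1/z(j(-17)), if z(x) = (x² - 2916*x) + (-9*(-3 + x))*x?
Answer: 1/46801 ≈ 2.1367e-5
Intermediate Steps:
z(x) = x² - 2916*x + x*(27 - 9*x) (z(x) = (x² - 2916*x) + (27 - 9*x)*x = (x² - 2916*x) + x*(27 - 9*x) = x² - 2916*x + x*(27 - 9*x))
1/z(j(-17)) = 1/(-1*(-17)*(2889 + 8*(-17))) = 1/(-1*(-17)*(2889 - 136)) = 1/(-1*(-17)*2753) = 1/46801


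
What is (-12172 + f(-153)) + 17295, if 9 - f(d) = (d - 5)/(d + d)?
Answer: 785117/153 ≈ 5131.5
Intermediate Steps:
f(d) = 9 - (-5 + d)/(2*d) (f(d) = 9 - (d - 5)/(d + d) = 9 - (-5 + d)/(2*d))
(-12172 + f(-153)) + 17295 = (-12172 + (½)*(5 + 17*(-153))/(-153)) + 17295 = (-12172 + (½)*(-1/153)*(5 - 2601)) + 17295 = (-12172 + (½)*(-1/153)*(-2596)) + 17295 = (-12172 + 1298/153) + 17295 = -1861018/153 + 17295 = 785117/153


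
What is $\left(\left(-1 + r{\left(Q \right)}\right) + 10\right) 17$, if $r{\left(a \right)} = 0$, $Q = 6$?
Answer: $153$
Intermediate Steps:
$\left(\left(-1 + r{\left(Q \right)}\right) + 10\right) 17 = \left(\left(-1 + 0\right) + 10\right) 17 = \left(-1 + 10\right) 17 = 9 \cdot 17 = 153$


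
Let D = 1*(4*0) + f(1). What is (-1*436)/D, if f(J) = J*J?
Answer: -436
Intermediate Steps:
f(J) = J²
D = 1 (D = 1*(4*0) + 1² = 1*0 + 1 = 0 + 1 = 1)
(-1*436)/D = -1*436/1 = -436*1 = -436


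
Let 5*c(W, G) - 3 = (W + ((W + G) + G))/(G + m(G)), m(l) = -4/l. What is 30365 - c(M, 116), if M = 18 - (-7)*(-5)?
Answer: 170190548/5605 ≈ 30364.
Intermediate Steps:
M = -17 (M = 18 - 1*35 = 18 - 35 = -17)
c(W, G) = ⅗ + (2*G + 2*W)/(5*(G - 4/G)) (c(W, G) = ⅗ + ((W + ((W + G) + G))/(G - 4/G))/5 = ⅗ + ((W + ((G + W) + G))/(G - 4/G))/5 = ⅗ + ((W + (W + 2*G))/(G - 4/G))/5 = ⅗ + ((2*G + 2*W)/(G - 4/G))/5 = ⅗ + (2*G + 2*W)/(5*(G - 4/G)))
30365 - c(M, 116) = 30365 - (-12 + 116*(2*(-17) + 5*116))/(5*(-4 + 116²)) = 30365 - (-12 + 116*(-34 + 580))/(5*(-4 + 13456)) = 30365 - (-12 + 116*546)/(5*13452) = 30365 - (-12 + 63336)/(5*13452) = 30365 - 63324/(5*13452) = 30365 - 1*5277/5605 = 30365 - 5277/5605 = 170190548/5605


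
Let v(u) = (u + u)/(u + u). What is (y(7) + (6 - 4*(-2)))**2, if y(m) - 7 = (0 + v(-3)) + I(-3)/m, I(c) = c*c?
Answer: 26569/49 ≈ 542.22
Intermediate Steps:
v(u) = 1 (v(u) = (2*u)/((2*u)) = (2*u)*(1/(2*u)) = 1)
I(c) = c**2
y(m) = 8 + 9/m (y(m) = 7 + ((0 + 1) + (-3)**2/m) = 7 + (1 + 9/m) = 8 + 9/m)
(y(7) + (6 - 4*(-2)))**2 = ((8 + 9/7) + (6 - 4*(-2)))**2 = ((8 + 9*(1/7)) + (6 + 8))**2 = ((8 + 9/7) + 14)**2 = (65/7 + 14)**2 = (163/7)**2 = 26569/49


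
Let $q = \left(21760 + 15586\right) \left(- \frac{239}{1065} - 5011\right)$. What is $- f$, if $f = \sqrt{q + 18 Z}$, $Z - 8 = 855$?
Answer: $- \frac{i \sqrt{42105071910}}{15} \approx - 13680.0 i$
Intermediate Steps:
$Z = 863$ ($Z = 8 + 855 = 863$)
$q = - \frac{2807237804}{15}$ ($q = 37346 \left(\left(-239\right) \frac{1}{1065} - 5011\right) = 37346 \left(- \frac{239}{1065} - 5011\right) = 37346 \left(- \frac{5336954}{1065}\right) = - \frac{2807237804}{15} \approx -1.8715 \cdot 10^{8}$)
$f = \frac{i \sqrt{42105071910}}{15}$ ($f = \sqrt{- \frac{2807237804}{15} + 18 \cdot 863} = \sqrt{- \frac{2807237804}{15} + 15534} = \sqrt{- \frac{2807004794}{15}} = \frac{i \sqrt{42105071910}}{15} \approx 13680.0 i$)
$- f = - \frac{i \sqrt{42105071910}}{15}$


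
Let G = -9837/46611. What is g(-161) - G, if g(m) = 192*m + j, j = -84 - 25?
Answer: -160656666/5179 ≈ -31021.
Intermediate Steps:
j = -109
g(m) = -109 + 192*m (g(m) = 192*m - 109 = -109 + 192*m)
G = -1093/5179 (G = -9837*1/46611 = -1093/5179 ≈ -0.21104)
g(-161) - G = (-109 + 192*(-161)) - 1*(-1093/5179) = (-109 - 30912) + 1093/5179 = -31021 + 1093/5179 = -160656666/5179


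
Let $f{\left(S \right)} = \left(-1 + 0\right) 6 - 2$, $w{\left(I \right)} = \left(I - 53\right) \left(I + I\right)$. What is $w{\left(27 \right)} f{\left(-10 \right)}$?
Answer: $11232$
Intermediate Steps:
$w{\left(I \right)} = 2 I \left(-53 + I\right)$ ($w{\left(I \right)} = \left(-53 + I\right) 2 I = 2 I \left(-53 + I\right)$)
$f{\left(S \right)} = -8$ ($f{\left(S \right)} = \left(-1\right) 6 - 2 = -6 - 2 = -8$)
$w{\left(27 \right)} f{\left(-10 \right)} = 2 \cdot 27 \left(-53 + 27\right) \left(-8\right) = 2 \cdot 27 \left(-26\right) \left(-8\right) = \left(-1404\right) \left(-8\right) = 11232$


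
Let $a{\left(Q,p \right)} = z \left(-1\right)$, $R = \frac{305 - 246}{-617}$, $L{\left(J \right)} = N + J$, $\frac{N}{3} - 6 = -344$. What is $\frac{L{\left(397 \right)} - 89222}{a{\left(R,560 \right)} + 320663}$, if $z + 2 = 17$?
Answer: $- \frac{89839}{320648} \approx -0.28018$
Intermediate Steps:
$N = -1014$ ($N = 18 + 3 \left(-344\right) = 18 - 1032 = -1014$)
$L{\left(J \right)} = -1014 + J$
$z = 15$ ($z = -2 + 17 = 15$)
$R = - \frac{59}{617}$ ($R = 59 \left(- \frac{1}{617}\right) = - \frac{59}{617} \approx -0.095624$)
$a{\left(Q,p \right)} = -15$ ($a{\left(Q,p \right)} = 15 \left(-1\right) = -15$)
$\frac{L{\left(397 \right)} - 89222}{a{\left(R,560 \right)} + 320663} = \frac{\left(-1014 + 397\right) - 89222}{-15 + 320663} = \frac{-617 - 89222}{320648} = \left(-89839\right) \frac{1}{320648} = - \frac{89839}{320648}$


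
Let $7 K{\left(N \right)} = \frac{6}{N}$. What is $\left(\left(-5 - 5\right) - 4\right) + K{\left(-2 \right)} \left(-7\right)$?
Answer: $-11$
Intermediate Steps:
$K{\left(N \right)} = \frac{6}{7 N}$ ($K{\left(N \right)} = \frac{6 \frac{1}{N}}{7} = \frac{6}{7 N}$)
$\left(\left(-5 - 5\right) - 4\right) + K{\left(-2 \right)} \left(-7\right) = \left(\left(-5 - 5\right) - 4\right) + \frac{6}{7 \left(-2\right)} \left(-7\right) = \left(-10 - 4\right) + \frac{6}{7} \left(- \frac{1}{2}\right) \left(-7\right) = -14 - -3 = -14 + 3 = -11$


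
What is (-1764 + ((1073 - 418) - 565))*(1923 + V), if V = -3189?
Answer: 2119284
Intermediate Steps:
(-1764 + ((1073 - 418) - 565))*(1923 + V) = (-1764 + ((1073 - 418) - 565))*(1923 - 3189) = (-1764 + (655 - 565))*(-1266) = (-1764 + 90)*(-1266) = -1674*(-1266) = 2119284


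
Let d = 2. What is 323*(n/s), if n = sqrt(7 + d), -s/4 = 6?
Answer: -323/8 ≈ -40.375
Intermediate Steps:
s = -24 (s = -4*6 = -24)
n = 3 (n = sqrt(7 + 2) = sqrt(9) = 3)
323*(n/s) = 323*(3/(-24)) = 323*(3*(-1/24)) = 323*(-1/8) = -323/8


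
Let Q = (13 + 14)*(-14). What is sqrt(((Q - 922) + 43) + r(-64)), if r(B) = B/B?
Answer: 2*I*sqrt(314) ≈ 35.44*I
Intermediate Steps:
r(B) = 1
Q = -378 (Q = 27*(-14) = -378)
sqrt(((Q - 922) + 43) + r(-64)) = sqrt(((-378 - 922) + 43) + 1) = sqrt((-1300 + 43) + 1) = sqrt(-1257 + 1) = sqrt(-1256) = 2*I*sqrt(314)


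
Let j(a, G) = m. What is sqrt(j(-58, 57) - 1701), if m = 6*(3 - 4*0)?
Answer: 3*I*sqrt(187) ≈ 41.024*I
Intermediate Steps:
m = 18 (m = 6*(3 + 0) = 6*3 = 18)
j(a, G) = 18
sqrt(j(-58, 57) - 1701) = sqrt(18 - 1701) = sqrt(-1683) = 3*I*sqrt(187)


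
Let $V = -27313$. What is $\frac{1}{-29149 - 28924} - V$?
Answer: $\frac{1586147848}{58073} \approx 27313.0$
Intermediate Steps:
$\frac{1}{-29149 - 28924} - V = \frac{1}{-29149 - 28924} - -27313 = \frac{1}{-58073} + 27313 = - \frac{1}{58073} + 27313 = \frac{1586147848}{58073}$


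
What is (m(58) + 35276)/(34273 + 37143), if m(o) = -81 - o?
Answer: 35137/71416 ≈ 0.49200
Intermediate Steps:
(m(58) + 35276)/(34273 + 37143) = ((-81 - 1*58) + 35276)/(34273 + 37143) = ((-81 - 58) + 35276)/71416 = (-139 + 35276)*(1/71416) = 35137*(1/71416) = 35137/71416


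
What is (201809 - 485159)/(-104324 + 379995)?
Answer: -283350/275671 ≈ -1.0279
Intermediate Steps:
(201809 - 485159)/(-104324 + 379995) = -283350/275671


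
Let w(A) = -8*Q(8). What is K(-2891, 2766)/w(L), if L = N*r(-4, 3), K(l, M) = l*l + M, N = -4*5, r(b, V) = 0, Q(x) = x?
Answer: -8360647/64 ≈ -1.3064e+5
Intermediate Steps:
N = -20
K(l, M) = M + l² (K(l, M) = l² + M = M + l²)
L = 0 (L = -20*0 = 0)
w(A) = -64 (w(A) = -8*8 = -64)
K(-2891, 2766)/w(L) = (2766 + (-2891)²)/(-64) = (2766 + 8357881)*(-1/64) = 8360647*(-1/64) = -8360647/64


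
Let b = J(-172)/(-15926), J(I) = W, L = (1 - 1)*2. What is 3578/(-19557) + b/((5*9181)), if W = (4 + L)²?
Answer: -1307907697126/7148895408855 ≈ -0.18295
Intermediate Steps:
L = 0 (L = 0*2 = 0)
W = 16 (W = (4 + 0)² = 4² = 16)
J(I) = 16
b = -8/7963 (b = 16/(-15926) = 16*(-1/15926) = -8/7963 ≈ -0.0010046)
3578/(-19557) + b/((5*9181)) = 3578/(-19557) - 8/(7963*(5*9181)) = 3578*(-1/19557) - 8/7963/45905 = -3578/19557 - 8/7963*1/45905 = -3578/19557 - 8/365541515 = -1307907697126/7148895408855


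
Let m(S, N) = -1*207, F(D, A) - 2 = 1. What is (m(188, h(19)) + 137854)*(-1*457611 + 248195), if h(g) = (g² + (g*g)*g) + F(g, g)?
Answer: -28825484152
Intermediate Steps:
F(D, A) = 3 (F(D, A) = 2 + 1 = 3)
h(g) = 3 + g² + g³ (h(g) = (g² + (g*g)*g) + 3 = (g² + g²*g) + 3 = (g² + g³) + 3 = 3 + g² + g³)
m(S, N) = -207
(m(188, h(19)) + 137854)*(-1*457611 + 248195) = (-207 + 137854)*(-1*457611 + 248195) = 137647*(-457611 + 248195) = 137647*(-209416) = -28825484152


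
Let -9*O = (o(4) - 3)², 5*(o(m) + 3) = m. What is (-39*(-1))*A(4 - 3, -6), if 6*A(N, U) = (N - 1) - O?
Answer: 4394/225 ≈ 19.529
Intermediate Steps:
o(m) = -3 + m/5
O = -676/225 (O = -((-3 + (⅕)*4) - 3)²/9 = -((-3 + ⅘) - 3)²/9 = -(-11/5 - 3)²/9 = -(-26/5)²/9 = -⅑*676/25 = -676/225 ≈ -3.0044)
A(N, U) = 451/1350 + N/6 (A(N, U) = ((N - 1) - 1*(-676/225))/6 = ((-1 + N) + 676/225)/6 = (451/225 + N)/6 = 451/1350 + N/6)
(-39*(-1))*A(4 - 3, -6) = (-39*(-1))*(451/1350 + (4 - 3)/6) = 39*(451/1350 + (⅙)*1) = 39*(451/1350 + ⅙) = 39*(338/675) = 4394/225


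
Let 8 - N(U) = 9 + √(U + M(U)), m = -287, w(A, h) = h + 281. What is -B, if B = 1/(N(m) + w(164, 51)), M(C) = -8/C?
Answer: -94997/31526368 - I*√23637607/31526368 ≈ -0.0030133 - 0.00015422*I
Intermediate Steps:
w(A, h) = 281 + h
N(U) = -1 - √(U - 8/U) (N(U) = 8 - (9 + √(U - 8/U)) = 8 + (-9 - √(U - 8/U)) = -1 - √(U - 8/U))
B = 1/(331 - I*√23637607/287) (B = 1/((-1 - √(-287 - 8/(-287))) + (281 + 51)) = 1/((-1 - √(-287 - 8*(-1/287))) + 332) = 1/((-1 - √(-287 + 8/287)) + 332) = 1/((-1 - √(-82361/287)) + 332) = 1/((-1 - I*√23637607/287) + 332) = 1/(331 - I*√23637607/287) ≈ 0.0030133 + 0.00015422*I)
-B = -(94997/31526368 + I*√23637607/31526368) = -94997/31526368 - I*√23637607/31526368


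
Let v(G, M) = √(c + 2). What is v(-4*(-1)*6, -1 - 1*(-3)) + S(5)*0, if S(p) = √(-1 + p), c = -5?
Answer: I*√3 ≈ 1.732*I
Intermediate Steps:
v(G, M) = I*√3 (v(G, M) = √(-5 + 2) = √(-3) = I*√3)
v(-4*(-1)*6, -1 - 1*(-3)) + S(5)*0 = I*√3 + √(-1 + 5)*0 = I*√3 + √4*0 = I*√3 + 2*0 = I*√3 + 0 = I*√3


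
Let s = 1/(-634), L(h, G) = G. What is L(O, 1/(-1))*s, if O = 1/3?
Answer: 1/634 ≈ 0.0015773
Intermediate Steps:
O = 1/3 ≈ 0.33333
s = -1/634 ≈ -0.0015773
L(O, 1/(-1))*s = -1/634/(-1) = -1*(-1/634) = 1/634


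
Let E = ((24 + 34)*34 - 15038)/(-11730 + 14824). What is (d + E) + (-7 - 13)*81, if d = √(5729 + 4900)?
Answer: -2512673/1547 + 3*√1181 ≈ -1521.1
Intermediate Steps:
d = 3*√1181 (d = √10629 = 3*√1181 ≈ 103.10)
E = -6533/1547 (E = (58*34 - 15038)/3094 = (1972 - 15038)*(1/3094) = -13066*1/3094 = -6533/1547 ≈ -4.2230)
(d + E) + (-7 - 13)*81 = (3*√1181 - 6533/1547) + (-7 - 13)*81 = (-6533/1547 + 3*√1181) - 20*81 = (-6533/1547 + 3*√1181) - 1620 = -2512673/1547 + 3*√1181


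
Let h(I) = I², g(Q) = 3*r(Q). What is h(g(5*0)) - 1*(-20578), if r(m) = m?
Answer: 20578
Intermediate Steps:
g(Q) = 3*Q
h(g(5*0)) - 1*(-20578) = (3*(5*0))² - 1*(-20578) = (3*0)² + 20578 = 0² + 20578 = 0 + 20578 = 20578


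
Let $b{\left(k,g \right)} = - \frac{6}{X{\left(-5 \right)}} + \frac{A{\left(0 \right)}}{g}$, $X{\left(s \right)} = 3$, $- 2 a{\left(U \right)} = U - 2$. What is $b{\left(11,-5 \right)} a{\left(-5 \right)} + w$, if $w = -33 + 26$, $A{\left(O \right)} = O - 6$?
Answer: $- \frac{49}{5} \approx -9.8$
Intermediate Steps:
$a{\left(U \right)} = 1 - \frac{U}{2}$ ($a{\left(U \right)} = - \frac{U - 2}{2} = - \frac{-2 + U}{2} = 1 - \frac{U}{2}$)
$A{\left(O \right)} = -6 + O$ ($A{\left(O \right)} = O - 6 = -6 + O$)
$b{\left(k,g \right)} = -2 - \frac{6}{g}$ ($b{\left(k,g \right)} = - \frac{6}{3} + \frac{-6 + 0}{g} = \left(-6\right) \frac{1}{3} - \frac{6}{g} = -2 - \frac{6}{g}$)
$w = -7$
$b{\left(11,-5 \right)} a{\left(-5 \right)} + w = \left(-2 - \frac{6}{-5}\right) \left(1 - - \frac{5}{2}\right) - 7 = \left(-2 - - \frac{6}{5}\right) \left(1 + \frac{5}{2}\right) - 7 = \left(-2 + \frac{6}{5}\right) \frac{7}{2} - 7 = \left(- \frac{4}{5}\right) \frac{7}{2} - 7 = - \frac{14}{5} - 7 = - \frac{49}{5}$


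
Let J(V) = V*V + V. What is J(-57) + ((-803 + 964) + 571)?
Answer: 3924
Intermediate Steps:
J(V) = V + V² (J(V) = V² + V = V + V²)
J(-57) + ((-803 + 964) + 571) = -57*(1 - 57) + ((-803 + 964) + 571) = -57*(-56) + (161 + 571) = 3192 + 732 = 3924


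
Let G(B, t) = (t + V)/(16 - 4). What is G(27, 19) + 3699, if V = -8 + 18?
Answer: 44417/12 ≈ 3701.4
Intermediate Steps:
V = 10
G(B, t) = 5/6 + t/12 (G(B, t) = (t + 10)/(16 - 4) = (10 + t)/12 = (10 + t)*(1/12) = 5/6 + t/12)
G(27, 19) + 3699 = (5/6 + (1/12)*19) + 3699 = (5/6 + 19/12) + 3699 = 29/12 + 3699 = 44417/12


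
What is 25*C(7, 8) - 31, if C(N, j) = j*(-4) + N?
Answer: -656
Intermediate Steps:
C(N, j) = N - 4*j (C(N, j) = -4*j + N = N - 4*j)
25*C(7, 8) - 31 = 25*(7 - 4*8) - 31 = 25*(7 - 32) - 31 = 25*(-25) - 31 = -625 - 31 = -656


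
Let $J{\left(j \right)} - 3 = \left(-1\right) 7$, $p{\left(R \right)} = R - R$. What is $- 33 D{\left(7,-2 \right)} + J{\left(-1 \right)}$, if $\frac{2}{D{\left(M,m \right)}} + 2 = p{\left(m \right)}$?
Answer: $29$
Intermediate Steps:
$p{\left(R \right)} = 0$
$J{\left(j \right)} = -4$ ($J{\left(j \right)} = 3 - 7 = -4$)
$D{\left(M,m \right)} = -1$ ($D{\left(M,m \right)} = \frac{2}{-2 + 0} = \frac{2}{-2} = 2 \left(- \frac{1}{2}\right) = -1$)
$- 33 D{\left(7,-2 \right)} + J{\left(-1 \right)} = \left(-33\right) \left(-1\right) - 4 = 33 - 4 = 29$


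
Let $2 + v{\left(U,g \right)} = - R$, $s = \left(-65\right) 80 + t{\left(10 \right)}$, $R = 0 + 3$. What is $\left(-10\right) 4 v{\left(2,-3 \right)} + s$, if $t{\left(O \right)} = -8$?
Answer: $-5008$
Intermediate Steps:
$R = 3$
$s = -5208$ ($s = \left(-65\right) 80 - 8 = -5200 - 8 = -5208$)
$v{\left(U,g \right)} = -5$ ($v{\left(U,g \right)} = -2 - 3 = -5$)
$\left(-10\right) 4 v{\left(2,-3 \right)} + s = \left(-10\right) 4 \left(-5\right) - 5208 = \left(-40\right) \left(-5\right) - 5208 = 200 - 5208 = -5008$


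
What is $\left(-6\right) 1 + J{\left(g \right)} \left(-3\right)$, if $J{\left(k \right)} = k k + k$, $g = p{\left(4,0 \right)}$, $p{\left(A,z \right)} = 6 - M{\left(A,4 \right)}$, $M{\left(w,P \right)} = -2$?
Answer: $-222$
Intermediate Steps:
$p{\left(A,z \right)} = 8$ ($p{\left(A,z \right)} = 6 - -2 = 6 + 2 = 8$)
$g = 8$
$J{\left(k \right)} = k + k^{2}$ ($J{\left(k \right)} = k^{2} + k = k + k^{2}$)
$\left(-6\right) 1 + J{\left(g \right)} \left(-3\right) = \left(-6\right) 1 + 8 \left(1 + 8\right) \left(-3\right) = -6 + 8 \cdot 9 \left(-3\right) = -6 + 72 \left(-3\right) = -6 - 216 = -222$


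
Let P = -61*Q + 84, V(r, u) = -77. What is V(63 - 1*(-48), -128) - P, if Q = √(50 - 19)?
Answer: -161 + 61*√31 ≈ 178.63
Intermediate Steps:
Q = √31 ≈ 5.5678
P = 84 - 61*√31 (P = -61*√31 + 84 = 84 - 61*√31 ≈ -255.63)
V(63 - 1*(-48), -128) - P = -77 - (84 - 61*√31) = -77 + (-84 + 61*√31) = -161 + 61*√31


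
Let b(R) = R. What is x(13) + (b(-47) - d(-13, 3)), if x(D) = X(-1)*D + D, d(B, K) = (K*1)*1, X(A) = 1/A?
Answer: -50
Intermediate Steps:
d(B, K) = K (d(B, K) = K*1 = K)
x(D) = 0 (x(D) = D/(-1) + D = -D + D = 0)
x(13) + (b(-47) - d(-13, 3)) = 0 + (-47 - 1*3) = 0 + (-47 - 3) = 0 - 50 = -50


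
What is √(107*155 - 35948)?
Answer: 17*I*√67 ≈ 139.15*I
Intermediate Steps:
√(107*155 - 35948) = √(16585 - 35948) = √(-19363) = 17*I*√67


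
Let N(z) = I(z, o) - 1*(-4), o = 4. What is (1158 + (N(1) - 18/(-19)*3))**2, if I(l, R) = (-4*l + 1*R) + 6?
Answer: 494884516/361 ≈ 1.3709e+6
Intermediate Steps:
I(l, R) = 6 + R - 4*l (I(l, R) = (-4*l + R) + 6 = (R - 4*l) + 6 = 6 + R - 4*l)
N(z) = 14 - 4*z (N(z) = (6 + 4 - 4*z) - 1*(-4) = (10 - 4*z) + 4 = 14 - 4*z)
(1158 + (N(1) - 18/(-19)*3))**2 = (1158 + ((14 - 4*1) - 18/(-19)*3))**2 = (1158 + ((14 - 4) - 18*(-1/19)*3))**2 = (1158 + (10 + (18/19)*3))**2 = (1158 + (10 + 54/19))**2 = (1158 + 244/19)**2 = (22246/19)**2 = 494884516/361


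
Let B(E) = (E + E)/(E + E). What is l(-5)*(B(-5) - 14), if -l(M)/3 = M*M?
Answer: 975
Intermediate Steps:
l(M) = -3*M**2 (l(M) = -3*M*M = -3*M**2)
B(E) = 1 (B(E) = (2*E)/((2*E)) = (2*E)*(1/(2*E)) = 1)
l(-5)*(B(-5) - 14) = (-3*(-5)**2)*(1 - 14) = -3*25*(-13) = -75*(-13) = 975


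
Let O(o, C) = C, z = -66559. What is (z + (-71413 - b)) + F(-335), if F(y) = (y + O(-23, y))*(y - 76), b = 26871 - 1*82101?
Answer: 192628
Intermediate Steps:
b = -55230 (b = 26871 - 82101 = -55230)
F(y) = 2*y*(-76 + y) (F(y) = (y + y)*(y - 76) = (2*y)*(-76 + y) = 2*y*(-76 + y))
(z + (-71413 - b)) + F(-335) = (-66559 + (-71413 - 1*(-55230))) + 2*(-335)*(-76 - 335) = (-66559 + (-71413 + 55230)) + 2*(-335)*(-411) = (-66559 - 16183) + 275370 = -82742 + 275370 = 192628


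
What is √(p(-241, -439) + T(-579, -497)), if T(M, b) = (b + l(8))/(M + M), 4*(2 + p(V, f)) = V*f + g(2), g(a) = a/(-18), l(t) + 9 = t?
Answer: √35466020066/1158 ≈ 162.63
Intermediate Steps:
l(t) = -9 + t
g(a) = -a/18 (g(a) = a*(-1/18) = -a/18)
p(V, f) = -73/36 + V*f/4 (p(V, f) = -2 + (V*f - 1/18*2)/4 = -2 + (V*f - ⅑)/4 = -2 + (-⅑ + V*f)/4 = -2 + (-1/36 + V*f/4) = -73/36 + V*f/4)
T(M, b) = (-1 + b)/(2*M) (T(M, b) = (b + (-9 + 8))/(M + M) = (b - 1)/((2*M)) = (-1 + b)*(1/(2*M)) = (-1 + b)/(2*M))
√(p(-241, -439) + T(-579, -497)) = √((-73/36 + (¼)*(-241)*(-439)) + (½)*(-1 - 497)/(-579)) = √((-73/36 + 105799/4) + (½)*(-1/579)*(-498)) = √(476059/18 + 83/193) = √(91880881/3474) = √35466020066/1158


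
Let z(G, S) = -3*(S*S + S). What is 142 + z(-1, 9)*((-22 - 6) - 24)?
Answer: 14182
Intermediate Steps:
z(G, S) = -3*S - 3*S² (z(G, S) = -3*(S² + S) = -3*(S + S²) = -3*S - 3*S²)
142 + z(-1, 9)*((-22 - 6) - 24) = 142 + (-3*9*(1 + 9))*((-22 - 6) - 24) = 142 + (-3*9*10)*(-28 - 24) = 142 - 270*(-52) = 142 + 14040 = 14182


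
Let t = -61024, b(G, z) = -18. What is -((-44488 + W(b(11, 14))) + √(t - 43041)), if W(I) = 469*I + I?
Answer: 52948 - I*√104065 ≈ 52948.0 - 322.59*I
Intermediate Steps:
W(I) = 470*I
-((-44488 + W(b(11, 14))) + √(t - 43041)) = -((-44488 + 470*(-18)) + √(-61024 - 43041)) = -((-44488 - 8460) + √(-104065)) = -(-52948 + I*√104065) = 52948 - I*√104065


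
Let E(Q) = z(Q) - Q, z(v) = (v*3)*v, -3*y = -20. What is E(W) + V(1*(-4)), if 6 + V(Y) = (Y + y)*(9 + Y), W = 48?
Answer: 20614/3 ≈ 6871.3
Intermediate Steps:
y = 20/3 (y = -⅓*(-20) = 20/3 ≈ 6.6667)
z(v) = 3*v² (z(v) = (3*v)*v = 3*v²)
V(Y) = -6 + (9 + Y)*(20/3 + Y) (V(Y) = -6 + (Y + 20/3)*(9 + Y) = -6 + (20/3 + Y)*(9 + Y) = -6 + (9 + Y)*(20/3 + Y))
E(Q) = -Q + 3*Q² (E(Q) = 3*Q² - Q = -Q + 3*Q²)
E(W) + V(1*(-4)) = 48*(-1 + 3*48) + (54 + (1*(-4))² + 47*(1*(-4))/3) = 48*(-1 + 144) + (54 + (-4)² + (47/3)*(-4)) = 48*143 + (54 + 16 - 188/3) = 6864 + 22/3 = 20614/3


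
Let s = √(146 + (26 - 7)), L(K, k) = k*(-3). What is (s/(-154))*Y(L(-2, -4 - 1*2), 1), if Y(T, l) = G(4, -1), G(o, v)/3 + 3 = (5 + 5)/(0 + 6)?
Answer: 2*√165/77 ≈ 0.33364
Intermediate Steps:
L(K, k) = -3*k
G(o, v) = -4 (G(o, v) = -9 + 3*((5 + 5)/(0 + 6)) = -9 + 3*(10/6) = -9 + 3*(10*(⅙)) = -9 + 3*(5/3) = -9 + 5 = -4)
s = √165 (s = √(146 + 19) = √165 ≈ 12.845)
Y(T, l) = -4
(s/(-154))*Y(L(-2, -4 - 1*2), 1) = (√165/(-154))*(-4) = (√165*(-1/154))*(-4) = -√165/154*(-4) = 2*√165/77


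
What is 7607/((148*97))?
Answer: 7607/14356 ≈ 0.52988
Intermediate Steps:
7607/((148*97)) = 7607/14356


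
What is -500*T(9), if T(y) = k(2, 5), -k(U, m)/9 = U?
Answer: 9000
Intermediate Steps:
k(U, m) = -9*U
T(y) = -18 (T(y) = -9*2 = -18)
-500*T(9) = -500*(-18) = 9000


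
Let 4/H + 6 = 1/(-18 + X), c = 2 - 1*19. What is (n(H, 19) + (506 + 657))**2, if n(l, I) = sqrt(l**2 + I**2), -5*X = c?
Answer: (515209 + sqrt(70931153))**2/196249 ≈ 1.3972e+6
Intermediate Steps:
c = -17 (c = 2 - 19 = -17)
X = 17/5 (X = -1/5*(-17) = 17/5 ≈ 3.4000)
H = -292/443 (H = 4/(-6 + 1/(-18 + 17/5)) = 4/(-6 + 1/(-73/5)) = 4/(-6 - 5/73) = 4/(-443/73) = 4*(-73/443) = -292/443 ≈ -0.65914)
n(l, I) = sqrt(I**2 + l**2)
(n(H, 19) + (506 + 657))**2 = (sqrt(19**2 + (-292/443)**2) + (506 + 657))**2 = (sqrt(361 + 85264/196249) + 1163)**2 = (sqrt(70931153/196249) + 1163)**2 = (sqrt(70931153)/443 + 1163)**2 = (1163 + sqrt(70931153)/443)**2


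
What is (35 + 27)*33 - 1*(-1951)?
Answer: 3997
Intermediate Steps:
(35 + 27)*33 - 1*(-1951) = 62*33 + 1951 = 2046 + 1951 = 3997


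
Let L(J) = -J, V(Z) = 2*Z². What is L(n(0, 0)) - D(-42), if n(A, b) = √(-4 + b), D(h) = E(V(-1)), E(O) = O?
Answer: -2 - 2*I ≈ -2.0 - 2.0*I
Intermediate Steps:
D(h) = 2 (D(h) = 2*(-1)² = 2*1 = 2)
L(n(0, 0)) - D(-42) = -√(-4 + 0) - 1*2 = -√(-4) - 2 = -2*I - 2 = -2 - 2*I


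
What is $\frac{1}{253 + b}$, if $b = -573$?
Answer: $- \frac{1}{320} \approx -0.003125$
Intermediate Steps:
$\frac{1}{253 + b} = \frac{1}{253 - 573} = \frac{1}{-320} = - \frac{1}{320}$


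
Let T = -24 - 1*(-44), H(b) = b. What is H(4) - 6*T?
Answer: -116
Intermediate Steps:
T = 20 (T = -24 + 44 = 20)
H(4) - 6*T = 4 - 6*20 = 4 - 120 = -116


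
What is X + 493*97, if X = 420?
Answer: 48241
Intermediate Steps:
X + 493*97 = 420 + 493*97 = 420 + 47821 = 48241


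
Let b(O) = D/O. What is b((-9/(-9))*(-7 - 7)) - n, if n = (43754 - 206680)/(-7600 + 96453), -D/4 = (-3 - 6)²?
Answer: 15534668/621971 ≈ 24.977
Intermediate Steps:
D = -324 (D = -4*(-3 - 6)² = -4*(-9)² = -4*81 = -324)
b(O) = -324/O
n = -162926/88853 ≈ -1.8337
b((-9/(-9))*(-7 - 7)) - n = -324/(-7 - 7) - 1*(-162926/88853) = -324/(-9*(-⅑)*(-14)) + 162926/88853 = -324/(1*(-14)) + 162926/88853 = -324/(-14) + 162926/88853 = -324*(-1/14) + 162926/88853 = 162/7 + 162926/88853 = 15534668/621971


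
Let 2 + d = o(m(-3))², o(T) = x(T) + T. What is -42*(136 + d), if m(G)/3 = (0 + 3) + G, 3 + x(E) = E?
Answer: -6006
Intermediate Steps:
x(E) = -3 + E
m(G) = 9 + 3*G (m(G) = 3*((0 + 3) + G) = 3*(3 + G) = 9 + 3*G)
o(T) = -3 + 2*T (o(T) = (-3 + T) + T = -3 + 2*T)
d = 7 (d = -2 + (-3 + 2*(9 + 3*(-3)))² = -2 + (-3 + 2*(9 - 9))² = -2 + (-3 + 2*0)² = -2 + (-3 + 0)² = -2 + (-3)² = -2 + 9 = 7)
-42*(136 + d) = -42*(136 + 7) = -42*143 = -6006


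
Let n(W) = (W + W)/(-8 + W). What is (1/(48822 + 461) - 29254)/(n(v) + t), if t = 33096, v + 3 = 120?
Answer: -157148012029/177798180534 ≈ -0.88386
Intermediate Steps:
v = 117 (v = -3 + 120 = 117)
n(W) = 2*W/(-8 + W) (n(W) = (2*W)/(-8 + W) = 2*W/(-8 + W))
(1/(48822 + 461) - 29254)/(n(v) + t) = (1/(48822 + 461) - 29254)/(2*117/(-8 + 117) + 33096) = (1/49283 - 29254)/(2*117/109 + 33096) = (1/49283 - 29254)/(2*117*(1/109) + 33096) = -1441724881/(49283*(234/109 + 33096)) = -1441724881/(49283*3607698/109) = -1441724881/49283*109/3607698 = -157148012029/177798180534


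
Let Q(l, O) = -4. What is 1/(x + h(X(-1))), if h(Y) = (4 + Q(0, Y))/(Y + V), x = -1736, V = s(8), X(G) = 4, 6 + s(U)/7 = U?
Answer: -1/1736 ≈ -0.00057604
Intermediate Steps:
s(U) = -42 + 7*U
V = 14 (V = -42 + 7*8 = -42 + 56 = 14)
h(Y) = 0 (h(Y) = (4 - 4)/(Y + 14) = 0/(14 + Y) = 0)
1/(x + h(X(-1))) = 1/(-1736 + 0) = 1/(-1736) = -1/1736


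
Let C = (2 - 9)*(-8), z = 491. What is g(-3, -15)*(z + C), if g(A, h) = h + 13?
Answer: -1094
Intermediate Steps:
g(A, h) = 13 + h
C = 56 (C = -7*(-8) = 56)
g(-3, -15)*(z + C) = (13 - 15)*(491 + 56) = -2*547 = -1094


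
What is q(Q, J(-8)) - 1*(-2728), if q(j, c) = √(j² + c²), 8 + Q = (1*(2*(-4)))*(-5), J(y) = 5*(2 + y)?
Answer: 2728 + 2*√481 ≈ 2771.9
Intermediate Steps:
J(y) = 10 + 5*y
Q = 32 (Q = -8 + (1*(2*(-4)))*(-5) = -8 + (1*(-8))*(-5) = -8 - 8*(-5) = -8 + 40 = 32)
q(j, c) = √(c² + j²)
q(Q, J(-8)) - 1*(-2728) = √((10 + 5*(-8))² + 32²) - 1*(-2728) = √((10 - 40)² + 1024) + 2728 = √((-30)² + 1024) + 2728 = √(900 + 1024) + 2728 = √1924 + 2728 = 2*√481 + 2728 = 2728 + 2*√481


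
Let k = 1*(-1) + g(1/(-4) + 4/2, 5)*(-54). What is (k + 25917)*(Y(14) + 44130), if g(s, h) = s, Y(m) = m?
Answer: 1139864296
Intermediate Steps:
k = -191/2 (k = 1*(-1) + (1/(-4) + 4/2)*(-54) = -1 + (1*(-¼) + 4*(½))*(-54) = -1 + (-¼ + 2)*(-54) = -1 + (7/4)*(-54) = -1 - 189/2 = -191/2 ≈ -95.500)
(k + 25917)*(Y(14) + 44130) = (-191/2 + 25917)*(14 + 44130) = (51643/2)*44144 = 1139864296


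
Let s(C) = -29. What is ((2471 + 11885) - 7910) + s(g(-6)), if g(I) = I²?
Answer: 6417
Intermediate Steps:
((2471 + 11885) - 7910) + s(g(-6)) = ((2471 + 11885) - 7910) - 29 = (14356 - 7910) - 29 = 6446 - 29 = 6417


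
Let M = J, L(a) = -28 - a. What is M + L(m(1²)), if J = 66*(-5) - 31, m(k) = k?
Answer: -390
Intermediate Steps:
J = -361 (J = -330 - 31 = -361)
M = -361
M + L(m(1²)) = -361 + (-28 - 1*1²) = -361 + (-28 - 1*1) = -361 + (-28 - 1) = -361 - 29 = -390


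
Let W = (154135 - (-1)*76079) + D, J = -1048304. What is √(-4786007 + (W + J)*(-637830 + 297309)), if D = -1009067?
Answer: √622180542790 ≈ 7.8878e+5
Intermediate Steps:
W = -778853 (W = (154135 - (-1)*76079) - 1009067 = (154135 - 1*(-76079)) - 1009067 = (154135 + 76079) - 1009067 = 230214 - 1009067 = -778853)
√(-4786007 + (W + J)*(-637830 + 297309)) = √(-4786007 + (-778853 - 1048304)*(-637830 + 297309)) = √(-4786007 - 1827157*(-340521)) = √(-4786007 + 622185328797) = √622180542790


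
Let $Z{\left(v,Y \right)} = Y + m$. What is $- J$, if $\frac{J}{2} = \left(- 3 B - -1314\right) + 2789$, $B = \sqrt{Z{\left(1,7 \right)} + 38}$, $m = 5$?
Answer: $-8206 + 30 \sqrt{2} \approx -8163.6$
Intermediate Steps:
$Z{\left(v,Y \right)} = 5 + Y$ ($Z{\left(v,Y \right)} = Y + 5 = 5 + Y$)
$B = 5 \sqrt{2}$ ($B = \sqrt{\left(5 + 7\right) + 38} = \sqrt{12 + 38} = \sqrt{50} = 5 \sqrt{2} \approx 7.0711$)
$J = 8206 - 30 \sqrt{2}$ ($J = 2 \left(\left(- 3 \cdot 5 \sqrt{2} - -1314\right) + 2789\right) = 2 \left(\left(- 15 \sqrt{2} + 1314\right) + 2789\right) = 2 \left(\left(1314 - 15 \sqrt{2}\right) + 2789\right) = 2 \left(4103 - 15 \sqrt{2}\right) = 8206 - 30 \sqrt{2} \approx 8163.6$)
$- J = - (8206 - 30 \sqrt{2}) = -8206 + 30 \sqrt{2}$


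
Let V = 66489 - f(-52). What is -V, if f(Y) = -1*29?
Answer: -66518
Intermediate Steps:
f(Y) = -29
V = 66518 (V = 66489 - 1*(-29) = 66489 + 29 = 66518)
-V = -1*66518 = -66518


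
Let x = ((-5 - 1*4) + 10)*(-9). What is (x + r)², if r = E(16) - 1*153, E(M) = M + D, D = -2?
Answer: 21904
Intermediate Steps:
E(M) = -2 + M (E(M) = M - 2 = -2 + M)
x = -9 (x = ((-5 - 4) + 10)*(-9) = (-9 + 10)*(-9) = 1*(-9) = -9)
r = -139 (r = (-2 + 16) - 1*153 = 14 - 153 = -139)
(x + r)² = (-9 - 139)² = (-148)² = 21904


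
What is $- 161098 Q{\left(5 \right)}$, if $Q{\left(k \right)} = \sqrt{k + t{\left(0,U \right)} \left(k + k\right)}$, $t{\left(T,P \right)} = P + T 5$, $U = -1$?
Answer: $- 161098 i \sqrt{5} \approx - 3.6023 \cdot 10^{5} i$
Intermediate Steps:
$t{\left(T,P \right)} = P + 5 T$
$Q{\left(k \right)} = \sqrt{- k}$ ($Q{\left(k \right)} = \sqrt{k + \left(-1 + 5 \cdot 0\right) \left(k + k\right)} = \sqrt{k + \left(-1 + 0\right) 2 k} = \sqrt{k - 2 k} = \sqrt{- k}$)
$- 161098 Q{\left(5 \right)} = - 161098 \sqrt{\left(-1\right) 5} = - 161098 \sqrt{-5} = - 161098 i \sqrt{5}$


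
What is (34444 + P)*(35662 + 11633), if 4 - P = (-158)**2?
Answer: 448545780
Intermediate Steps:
P = -24960 (P = 4 - 1*(-158)**2 = 4 - 1*24964 = 4 - 24964 = -24960)
(34444 + P)*(35662 + 11633) = (34444 - 24960)*(35662 + 11633) = 9484*47295 = 448545780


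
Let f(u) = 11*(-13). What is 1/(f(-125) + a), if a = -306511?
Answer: -1/306654 ≈ -3.2610e-6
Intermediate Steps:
f(u) = -143
1/(f(-125) + a) = 1/(-143 - 306511) = 1/(-306654) = -1/306654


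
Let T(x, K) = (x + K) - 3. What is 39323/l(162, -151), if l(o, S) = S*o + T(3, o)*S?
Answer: -39323/48924 ≈ -0.80376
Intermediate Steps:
T(x, K) = -3 + K + x (T(x, K) = (K + x) - 3 = -3 + K + x)
l(o, S) = 2*S*o (l(o, S) = S*o + (-3 + o + 3)*S = S*o + o*S = S*o + S*o = 2*S*o)
39323/l(162, -151) = 39323/((2*(-151)*162)) = 39323/(-48924) = 39323*(-1/48924) = -39323/48924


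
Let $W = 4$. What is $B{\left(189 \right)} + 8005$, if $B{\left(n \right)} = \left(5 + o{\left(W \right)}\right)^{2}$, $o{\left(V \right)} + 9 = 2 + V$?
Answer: $8009$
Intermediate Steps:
$o{\left(V \right)} = -7 + V$ ($o{\left(V \right)} = -9 + \left(2 + V\right) = -7 + V$)
$B{\left(n \right)} = 4$ ($B{\left(n \right)} = \left(5 + \left(-7 + 4\right)\right)^{2} = \left(5 - 3\right)^{2} = 2^{2} = 4$)
$B{\left(189 \right)} + 8005 = 4 + 8005 = 8009$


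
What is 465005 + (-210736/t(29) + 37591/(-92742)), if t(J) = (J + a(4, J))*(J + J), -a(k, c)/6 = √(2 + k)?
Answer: 26943638035319/57963750 - 632208*√6/18125 ≈ 4.6475e+5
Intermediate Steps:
a(k, c) = -6*√(2 + k)
t(J) = 2*J*(J - 6*√6) (t(J) = (J - 6*√(2 + 4))*(J + J) = (J - 6*√6)*(2*J) = 2*J*(J - 6*√6))
465005 + (-210736/t(29) + 37591/(-92742)) = 465005 + (-210736*1/(58*(29 - 6*√6)) + 37591/(-92742)) = 465005 + (-210736/(1682 - 348*√6) + 37591*(-1/92742)) = 465005 + (-210736/(1682 - 348*√6) - 37591/92742) = 465005 + (-37591/92742 - 210736/(1682 - 348*√6)) = 43125456119/92742 - 210736/(1682 - 348*√6)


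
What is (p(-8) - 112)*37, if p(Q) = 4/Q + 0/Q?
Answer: -8325/2 ≈ -4162.5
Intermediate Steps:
p(Q) = 4/Q (p(Q) = 4/Q + 0 = 4/Q)
(p(-8) - 112)*37 = (4/(-8) - 112)*37 = (4*(-1/8) - 112)*37 = (-1/2 - 112)*37 = -225/2*37 = -8325/2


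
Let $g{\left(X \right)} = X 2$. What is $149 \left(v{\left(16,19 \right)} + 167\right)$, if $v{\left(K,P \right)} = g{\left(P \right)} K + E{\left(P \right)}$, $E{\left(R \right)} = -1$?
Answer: $115326$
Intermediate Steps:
$g{\left(X \right)} = 2 X$
$v{\left(K,P \right)} = -1 + 2 K P$ ($v{\left(K,P \right)} = 2 P K - 1 = 2 K P - 1 = -1 + 2 K P$)
$149 \left(v{\left(16,19 \right)} + 167\right) = 149 \left(\left(-1 + 2 \cdot 16 \cdot 19\right) + 167\right) = 149 \left(\left(-1 + 608\right) + 167\right) = 149 \left(607 + 167\right) = 149 \cdot 774 = 115326$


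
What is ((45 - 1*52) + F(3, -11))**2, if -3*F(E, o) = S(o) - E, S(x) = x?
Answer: 49/9 ≈ 5.4444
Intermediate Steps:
F(E, o) = -o/3 + E/3 (F(E, o) = -(o - E)/3 = -o/3 + E/3)
((45 - 1*52) + F(3, -11))**2 = ((45 - 1*52) + (-1/3*(-11) + (1/3)*3))**2 = ((45 - 52) + (11/3 + 1))**2 = (-7 + 14/3)**2 = (-7/3)**2 = 49/9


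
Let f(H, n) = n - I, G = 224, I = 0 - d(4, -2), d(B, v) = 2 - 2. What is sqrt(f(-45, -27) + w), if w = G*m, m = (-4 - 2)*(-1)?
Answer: sqrt(1317) ≈ 36.290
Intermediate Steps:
d(B, v) = 0
I = 0 (I = 0 - 1*0 = 0 + 0 = 0)
m = 6 (m = -6*(-1) = 6)
f(H, n) = n (f(H, n) = n - 1*0 = n + 0 = n)
w = 1344 (w = 224*6 = 1344)
sqrt(f(-45, -27) + w) = sqrt(-27 + 1344) = sqrt(1317)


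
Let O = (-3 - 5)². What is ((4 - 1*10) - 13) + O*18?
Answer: 1133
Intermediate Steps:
O = 64 (O = (-8)² = 64)
((4 - 1*10) - 13) + O*18 = ((4 - 1*10) - 13) + 64*18 = ((4 - 10) - 13) + 1152 = (-6 - 13) + 1152 = -19 + 1152 = 1133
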